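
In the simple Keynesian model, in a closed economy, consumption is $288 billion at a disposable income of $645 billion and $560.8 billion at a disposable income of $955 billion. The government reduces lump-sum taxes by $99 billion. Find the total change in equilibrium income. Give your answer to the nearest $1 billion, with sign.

+$726 billion

MPC = ΔC/ΔYd = (560.8 − 288)/(955 − 645) = 272.8/310 = 0.88.
A lump-sum tax change of −$99 billion shifts disposable income by +$99 billion; first-round consumption changes by −c × ΔT = −0.88 × (−$99 billion) = +$87.12 billion.
Expenditure multiplier = 1/(1 − MPC) = 1/(1 − 0.88) = 1/0.12 ≈ 8.333.
The tax multiplier is −c × k ≈ −7.333, so ΔY = k × (−c·ΔT) = (+$87.12 billion) / 0.12 = +$726 billion.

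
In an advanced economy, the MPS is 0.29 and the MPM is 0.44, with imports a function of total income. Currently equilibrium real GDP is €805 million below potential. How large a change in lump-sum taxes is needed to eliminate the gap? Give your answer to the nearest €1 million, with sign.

−€828 million

MPC = 1 − MPS = 1 − 0.29 = 0.71.
Spending multiplier = 1/(1 − c + m) = 1/(1 − 0.71 + 0.44) = 1/0.73 ≈ 1.37.
Tax multiplier = −c·k = −0.71/0.73 ≈ −0.973. Need ΔY = +€805 million, so ΔT = ΔY/(−c·k) = −(+€805 million) × 0.73 / 0.71 ≈ −€828 million.
The government should cut lump-sum taxes by €828 million.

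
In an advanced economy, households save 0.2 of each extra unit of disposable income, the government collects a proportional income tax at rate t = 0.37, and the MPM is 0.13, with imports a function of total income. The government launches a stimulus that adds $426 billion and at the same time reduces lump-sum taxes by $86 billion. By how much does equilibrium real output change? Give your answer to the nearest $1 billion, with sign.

MPC = 1 − MPS = 1 − 0.2 = 0.8.
Expenditure multiplier = 1/(1 − c(1−t) + m) = 1/(1 − 0.8×0.63 + 0.13) = 1/0.626 ≈ 1.597.
ΔG contributes k·ΔG = (+$426 billion) / 0.626 ≈ +$680.5 billion.
ΔT of −$86 billion changes first-round spending by −c·ΔT = +$68.8 billion, contributing k·(−c·ΔT) = (+$68.8 billion) / 0.626 ≈ +$109.9 billion.
Net ΔY = k(ΔG − c·ΔT) = (+$494.8 billion) / 0.626 ≈ +$790 billion.

+$790 billion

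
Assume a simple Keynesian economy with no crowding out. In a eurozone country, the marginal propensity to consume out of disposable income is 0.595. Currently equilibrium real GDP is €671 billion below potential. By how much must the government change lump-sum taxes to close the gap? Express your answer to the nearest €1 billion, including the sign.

Spending multiplier = 1/(1 − MPC) = 1/(1 − 0.595) = 1/0.405 ≈ 2.469.
Tax multiplier = −c·k = −0.595/0.405 ≈ −1.469. Need ΔY = +€671 billion, so ΔT = ΔY/(−c·k) = −(+€671 billion) × 0.405 / 0.595 ≈ −€457 billion.
The government should cut lump-sum taxes by €457 billion.

−€457 billion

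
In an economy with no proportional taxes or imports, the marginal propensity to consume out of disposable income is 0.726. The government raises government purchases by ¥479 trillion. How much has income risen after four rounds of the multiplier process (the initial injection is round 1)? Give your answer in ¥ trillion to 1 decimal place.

Round 1 adds ΔG = ¥479 trillion; each later round is MPC = 0.726 times the previous.
After 4 rounds: 479 + 347.754 + 252.469404 + 183.292787304 = ΔG·(1 − c^4)/(1 − c) = 479 × (1 − 0.277809109776)/0.274 ≈ ¥1,262.5 trillion.

¥1,262.5 trillion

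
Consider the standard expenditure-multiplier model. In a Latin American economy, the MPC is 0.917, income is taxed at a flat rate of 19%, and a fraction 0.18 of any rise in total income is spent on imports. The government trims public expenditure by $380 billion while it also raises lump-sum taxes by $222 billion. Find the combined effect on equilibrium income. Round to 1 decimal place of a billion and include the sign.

Expenditure multiplier = 1/(1 − c(1−t) + m) = 1/(1 − 0.917×0.81 + 0.18) = 1/0.43723 ≈ 2.287.
ΔG contributes k·ΔG = (−$380 billion) / 0.43723 ≈ −$869.1 billion.
ΔT of +$222 billion changes first-round spending by −c·ΔT = −$203.574 billion, contributing k·(−c·ΔT) = (−$203.574 billion) / 0.43723 ≈ −$465.6 billion.
Net ΔY = k(ΔG − c·ΔT) = (−$583.574 billion) / 0.43723 ≈ −$1,334.7 billion.

−$1,334.7 billion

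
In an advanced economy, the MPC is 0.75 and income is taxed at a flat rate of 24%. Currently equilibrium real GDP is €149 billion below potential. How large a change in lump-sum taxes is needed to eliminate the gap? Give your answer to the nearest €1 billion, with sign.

−€85 billion

Spending multiplier = 1/(1 − c(1−t)) = 1/(1 − 0.75×0.76) = 1/0.43 ≈ 2.326.
Tax multiplier = −c·k = −0.75/0.43 ≈ −1.744. Need ΔY = +€149 billion, so ΔT = ΔY/(−c·k) = −(+€149 billion) × 0.43 / 0.75 ≈ −€85 billion.
The government should cut lump-sum taxes by €85 billion.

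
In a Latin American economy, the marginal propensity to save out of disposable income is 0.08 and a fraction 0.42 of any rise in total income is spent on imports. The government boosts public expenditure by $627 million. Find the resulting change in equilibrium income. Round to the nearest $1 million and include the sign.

+$1,254 million

MPC = 1 − MPS = 1 − 0.08 = 0.92.
Expenditure multiplier = 1/(1 − c + m) = 1/(1 − 0.92 + 0.42) = 1/0.5 = 2.
ΔY = k × ΔG = (+$627 million) / 0.5 = +$1,254 million.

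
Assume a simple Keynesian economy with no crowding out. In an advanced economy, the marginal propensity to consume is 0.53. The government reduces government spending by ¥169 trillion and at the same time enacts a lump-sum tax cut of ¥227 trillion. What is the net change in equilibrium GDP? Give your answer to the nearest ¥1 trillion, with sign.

−¥104 trillion

Expenditure multiplier = 1/(1 − MPC) = 1/(1 − 0.53) = 1/0.47 ≈ 2.128.
ΔG contributes k·ΔG = (−¥169 trillion) / 0.47 ≈ −¥359.6 trillion.
ΔT of −¥227 trillion changes first-round spending by −c·ΔT = +¥120.31 trillion, contributing k·(−c·ΔT) = (+¥120.31 trillion) / 0.47 ≈ +¥256 trillion.
Net ΔY = k(ΔG − c·ΔT) = (−¥48.69 trillion) / 0.47 ≈ −¥104 trillion.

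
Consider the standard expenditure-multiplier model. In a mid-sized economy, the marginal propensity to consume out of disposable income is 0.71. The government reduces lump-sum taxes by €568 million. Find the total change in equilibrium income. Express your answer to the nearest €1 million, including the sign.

A lump-sum tax change of −€568 million shifts disposable income by +€568 million; first-round consumption changes by −c × ΔT = −0.71 × (−€568 million) = +€403.28 million.
Expenditure multiplier = 1/(1 − MPC) = 1/(1 − 0.71) = 1/0.29 ≈ 3.448.
The tax multiplier is −c × k ≈ −2.448, so ΔY = k × (−c·ΔT) = (+€403.28 million) / 0.29 ≈ +€1,391 million.

+€1,391 million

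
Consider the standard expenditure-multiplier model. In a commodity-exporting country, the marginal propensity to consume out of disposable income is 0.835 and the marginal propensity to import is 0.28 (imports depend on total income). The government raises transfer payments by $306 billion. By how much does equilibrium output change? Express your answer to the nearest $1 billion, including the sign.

The transfer change shifts disposable income by +$306 billion, so first-round consumption changes by c·ΔTR = 0.835 × (+$306 billion) = +$255.51 billion.
Expenditure multiplier = 1/(1 − c + m) = 1/(1 − 0.835 + 0.28) = 1/0.445 ≈ 2.247.
The transfer multiplier is c × k ≈ 1.876, so ΔY = k × (c·ΔTR) = (+$255.51 billion) / 0.445 ≈ +$574 billion.

+$574 billion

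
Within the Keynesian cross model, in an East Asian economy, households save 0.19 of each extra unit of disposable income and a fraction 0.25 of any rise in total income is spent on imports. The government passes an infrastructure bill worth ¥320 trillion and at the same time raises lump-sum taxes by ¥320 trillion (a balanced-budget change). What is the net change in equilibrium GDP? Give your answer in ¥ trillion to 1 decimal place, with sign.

MPC = 1 − MPS = 1 − 0.19 = 0.81.
Expenditure multiplier = 1/(1 − c + m) = 1/(1 − 0.81 + 0.25) = 1/0.44 ≈ 2.273.
ΔG contributes k·ΔG = (+¥320 trillion) / 0.44 ≈ +¥727.3 trillion.
ΔT of +¥320 trillion changes first-round spending by −c·ΔT = −¥259.2 trillion, contributing k·(−c·ΔT) = (−¥259.2 trillion) / 0.44 ≈ −¥589.1 trillion.
Net ΔY = k(ΔG − c·ΔT) = (+¥60.8 trillion) / 0.44 ≈ +¥138.2 trillion.

+¥138.2 trillion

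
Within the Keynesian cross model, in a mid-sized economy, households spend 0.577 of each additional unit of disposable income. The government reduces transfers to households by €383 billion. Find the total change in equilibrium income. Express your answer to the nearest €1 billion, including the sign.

The transfer change shifts disposable income by −€383 billion, so first-round consumption changes by c·ΔTR = 0.577 × (−€383 billion) = −€220.991 billion.
Expenditure multiplier = 1/(1 − MPC) = 1/(1 − 0.577) = 1/0.423 ≈ 2.364.
The transfer multiplier is c × k ≈ 1.364, so ΔY = k × (c·ΔTR) = (−€220.991 billion) / 0.423 ≈ −€522 billion.

−€522 billion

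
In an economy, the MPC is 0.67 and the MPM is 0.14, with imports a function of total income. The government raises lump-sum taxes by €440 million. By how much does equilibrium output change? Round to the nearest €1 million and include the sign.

−€627 million

A lump-sum tax change of +€440 million shifts disposable income by −€440 million; first-round consumption changes by −c × ΔT = −0.67 × (+€440 million) = −€294.8 million.
Expenditure multiplier = 1/(1 − c + m) = 1/(1 − 0.67 + 0.14) = 1/0.47 ≈ 2.128.
The tax multiplier is −c × k ≈ −1.426, so ΔY = k × (−c·ΔT) = (−€294.8 million) / 0.47 ≈ −€627 million.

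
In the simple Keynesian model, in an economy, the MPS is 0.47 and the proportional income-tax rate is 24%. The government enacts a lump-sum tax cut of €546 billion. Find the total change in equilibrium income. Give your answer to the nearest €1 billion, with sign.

MPC = 1 − MPS = 1 − 0.47 = 0.53.
A lump-sum tax change of −€546 billion shifts disposable income by +€546 billion; first-round consumption changes by −c × ΔT = −0.53 × (−€546 billion) = +€289.38 billion.
Expenditure multiplier = 1/(1 − c(1−t)) = 1/(1 − 0.53×0.76) = 1/0.5972 ≈ 1.674.
The tax multiplier is −c × k ≈ −0.887, so ΔY = k × (−c·ΔT) = (+€289.38 billion) / 0.5972 ≈ +€485 billion.

+€485 billion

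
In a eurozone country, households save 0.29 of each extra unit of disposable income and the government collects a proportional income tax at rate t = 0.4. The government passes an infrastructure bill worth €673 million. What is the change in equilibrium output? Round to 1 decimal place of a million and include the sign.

MPC = 1 − MPS = 1 − 0.29 = 0.71.
Government-spending multiplier = 1/(1 − c(1−t)) = 1/(1 − 0.71×0.6) = 1/0.574 ≈ 1.742.
ΔY = k × ΔG = (+€673 million) / 0.574 ≈ +€1,172.5 million.

+€1,172.5 million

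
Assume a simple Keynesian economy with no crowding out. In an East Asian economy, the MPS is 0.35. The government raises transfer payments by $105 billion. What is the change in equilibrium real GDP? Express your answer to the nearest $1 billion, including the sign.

+$195 billion

MPC = 1 − MPS = 1 − 0.35 = 0.65.
The transfer change shifts disposable income by +$105 billion, so first-round consumption changes by c·ΔTR = 0.65 × (+$105 billion) = +$68.25 billion.
Expenditure multiplier = 1/(1 − MPC) = 1/(1 − 0.65) = 1/0.35 ≈ 2.857.
The transfer multiplier is c × k ≈ 1.857, so ΔY = k × (c·ΔTR) = (+$68.25 billion) / 0.35 = +$195 billion.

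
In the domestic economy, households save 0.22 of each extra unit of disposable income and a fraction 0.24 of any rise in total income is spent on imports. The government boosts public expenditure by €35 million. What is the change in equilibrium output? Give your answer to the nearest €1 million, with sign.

MPC = 1 − MPS = 1 − 0.22 = 0.78.
Expenditure multiplier = 1/(1 − c + m) = 1/(1 − 0.78 + 0.24) = 1/0.46 ≈ 2.174.
ΔY = k × ΔG = (+€35 million) / 0.46 ≈ +€76 million.

+€76 million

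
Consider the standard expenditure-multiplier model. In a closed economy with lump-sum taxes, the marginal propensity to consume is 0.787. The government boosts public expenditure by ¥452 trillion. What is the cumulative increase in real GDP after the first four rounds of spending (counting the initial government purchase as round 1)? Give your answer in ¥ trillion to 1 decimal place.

¥1,308.0 trillion

Round 1 adds ΔG = ¥452 trillion; each later round is MPC = 0.787 times the previous.
After 4 rounds: 452 + 355.724 + 279.954788 + 220.324418156 = ΔG·(1 − c^4)/(1 − c) = 452 × (1 − 0.383617958161)/0.213 ≈ ¥1,308 trillion.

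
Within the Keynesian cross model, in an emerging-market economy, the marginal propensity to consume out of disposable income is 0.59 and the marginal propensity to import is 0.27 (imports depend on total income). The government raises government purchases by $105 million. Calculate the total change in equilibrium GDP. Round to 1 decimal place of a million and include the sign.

+$154.4 million

Expenditure multiplier = 1/(1 − c + m) = 1/(1 − 0.59 + 0.27) = 1/0.68 ≈ 1.471.
ΔY = k × ΔG = (+$105 million) / 0.68 ≈ +$154.4 million.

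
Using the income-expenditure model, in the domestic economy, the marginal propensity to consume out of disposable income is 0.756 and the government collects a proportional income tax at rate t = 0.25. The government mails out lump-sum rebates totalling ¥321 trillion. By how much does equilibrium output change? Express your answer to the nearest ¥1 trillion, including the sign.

A lump-sum tax change of −¥321 trillion shifts disposable income by +¥321 trillion; first-round consumption changes by −c × ΔT = −0.756 × (−¥321 trillion) = +¥242.676 trillion.
Expenditure multiplier = 1/(1 − c(1−t)) = 1/(1 − 0.756×0.75) = 1/0.433 ≈ 2.309.
The tax multiplier is −c × k ≈ −1.746, so ΔY = k × (−c·ΔT) = (+¥242.676 trillion) / 0.433 ≈ +¥560 trillion.

+¥560 trillion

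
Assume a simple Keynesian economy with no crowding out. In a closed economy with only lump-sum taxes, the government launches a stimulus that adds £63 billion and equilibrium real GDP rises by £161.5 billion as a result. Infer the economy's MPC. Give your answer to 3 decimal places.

0.610

Implied spending multiplier k = ΔY/ΔG = 161.5/63 ≈ 2.5635.
Since k = 1/(1 − MPC), MPC = 1 − 1/k = 1 − ΔG/ΔY = 1 − 63/161.5 ≈ 0.610.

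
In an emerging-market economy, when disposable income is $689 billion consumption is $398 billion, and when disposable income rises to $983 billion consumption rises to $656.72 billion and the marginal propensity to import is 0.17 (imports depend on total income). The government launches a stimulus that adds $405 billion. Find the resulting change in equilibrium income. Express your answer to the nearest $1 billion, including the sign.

MPC = ΔC/ΔYd = (656.72 − 398)/(983 − 689) = 258.72/294 = 0.88.
Government-spending multiplier = 1/(1 − c + m) = 1/(1 − 0.88 + 0.17) = 1/0.29 ≈ 3.448.
ΔY = k × ΔG = (+$405 billion) / 0.29 ≈ +$1,397 billion.

+$1,397 billion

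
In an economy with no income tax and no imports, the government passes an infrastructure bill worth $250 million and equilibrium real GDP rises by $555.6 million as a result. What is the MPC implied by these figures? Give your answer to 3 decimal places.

Implied spending multiplier k = ΔY/ΔG = 555.6/250 = 2.2224.
Since k = 1/(1 − MPC), MPC = 1 − 1/k = 1 − ΔG/ΔY = 1 − 250/555.6 ≈ 0.550.

0.550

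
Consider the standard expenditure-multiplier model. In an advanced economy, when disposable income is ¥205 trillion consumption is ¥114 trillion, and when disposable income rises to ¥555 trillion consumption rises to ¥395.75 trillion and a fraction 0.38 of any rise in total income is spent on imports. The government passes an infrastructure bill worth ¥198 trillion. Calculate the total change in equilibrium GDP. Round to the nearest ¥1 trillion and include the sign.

MPC = ΔC/ΔYd = (395.75 − 114)/(555 − 205) = 281.75/350 = 0.805.
Expenditure multiplier = 1/(1 − c + m) = 1/(1 − 0.805 + 0.38) = 1/0.575 ≈ 1.739.
ΔY = k × ΔG = (+¥198 trillion) / 0.575 ≈ +¥344 trillion.

+¥344 trillion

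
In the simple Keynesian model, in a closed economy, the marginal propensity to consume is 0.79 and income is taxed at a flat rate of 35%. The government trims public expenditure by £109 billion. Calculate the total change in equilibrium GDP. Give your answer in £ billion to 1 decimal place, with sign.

−£224.0 billion

Spending multiplier = 1/(1 − c(1−t)) = 1/(1 − 0.79×0.65) = 1/0.4865 ≈ 2.055.
ΔY = k × ΔG = (−£109 billion) / 0.4865 ≈ −£224 billion.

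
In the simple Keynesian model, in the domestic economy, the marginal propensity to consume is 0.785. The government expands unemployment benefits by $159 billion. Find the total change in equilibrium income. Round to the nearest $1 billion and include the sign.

The transfer change shifts disposable income by +$159 billion, so first-round consumption changes by c·ΔTR = 0.785 × (+$159 billion) = +$124.815 billion.
Expenditure multiplier = 1/(1 − MPC) = 1/(1 − 0.785) = 1/0.215 ≈ 4.651.
The transfer multiplier is c × k ≈ 3.651, so ΔY = k × (c·ΔTR) = (+$124.815 billion) / 0.215 ≈ +$581 billion.

+$581 billion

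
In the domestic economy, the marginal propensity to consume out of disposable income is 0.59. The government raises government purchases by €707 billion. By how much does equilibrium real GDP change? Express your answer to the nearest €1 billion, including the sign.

+€1,724 billion

Expenditure multiplier = 1/(1 − MPC) = 1/(1 − 0.59) = 1/0.41 ≈ 2.439.
ΔY = k × ΔG = (+€707 billion) / 0.41 ≈ +€1,724 billion.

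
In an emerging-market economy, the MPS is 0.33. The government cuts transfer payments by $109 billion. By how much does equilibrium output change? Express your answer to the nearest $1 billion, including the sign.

−$221 billion

MPC = 1 − MPS = 1 − 0.33 = 0.67.
The transfer change shifts disposable income by −$109 billion, so first-round consumption changes by c·ΔTR = 0.67 × (−$109 billion) = −$73.03 billion.
Expenditure multiplier = 1/(1 − MPC) = 1/(1 − 0.67) = 1/0.33 ≈ 3.03.
The transfer multiplier is c × k ≈ 2.03, so ΔY = k × (c·ΔTR) = (−$73.03 billion) / 0.33 ≈ −$221 billion.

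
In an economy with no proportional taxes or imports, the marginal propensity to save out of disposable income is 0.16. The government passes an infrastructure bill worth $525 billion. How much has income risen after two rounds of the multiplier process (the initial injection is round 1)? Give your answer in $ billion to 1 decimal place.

MPC = 1 − MPS = 1 − 0.16 = 0.84.
Round 1 adds ΔG = $525 billion; each later round is MPC = 0.84 times the previous.
After 2 rounds: 525 + 441 = ΔG·(1 − c^2)/(1 − c) = 525 × (1 − 0.7056)/0.16 = $966 billion.

$966.0 billion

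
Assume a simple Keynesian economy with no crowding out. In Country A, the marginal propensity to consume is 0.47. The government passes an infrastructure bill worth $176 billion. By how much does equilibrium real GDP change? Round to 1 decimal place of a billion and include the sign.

+$332.1 billion

Spending multiplier = 1/(1 − MPC) = 1/(1 − 0.47) = 1/0.53 ≈ 1.887.
ΔY = k × ΔG = (+$176 billion) / 0.53 ≈ +$332.1 billion.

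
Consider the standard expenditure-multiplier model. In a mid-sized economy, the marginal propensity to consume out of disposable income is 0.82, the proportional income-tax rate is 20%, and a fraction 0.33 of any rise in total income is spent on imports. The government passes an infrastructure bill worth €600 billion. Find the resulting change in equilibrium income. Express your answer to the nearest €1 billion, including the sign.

Government-spending multiplier = 1/(1 − c(1−t) + m) = 1/(1 − 0.82×0.8 + 0.33) = 1/0.674 ≈ 1.484.
ΔY = k × ΔG = (+€600 billion) / 0.674 ≈ +€890 billion.

+€890 billion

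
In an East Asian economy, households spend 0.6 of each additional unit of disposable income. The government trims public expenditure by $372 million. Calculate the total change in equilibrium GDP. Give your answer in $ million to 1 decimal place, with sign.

Spending multiplier = 1/(1 − MPC) = 1/(1 − 0.6) = 1/0.4 = 2.5.
ΔY = k × ΔG = (−$372 million) / 0.4 = −$930 million.

−$930.0 million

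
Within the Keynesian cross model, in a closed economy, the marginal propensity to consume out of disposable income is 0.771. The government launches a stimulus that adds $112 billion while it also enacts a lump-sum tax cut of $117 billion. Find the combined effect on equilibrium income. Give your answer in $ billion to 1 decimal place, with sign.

Expenditure multiplier = 1/(1 − MPC) = 1/(1 − 0.771) = 1/0.229 ≈ 4.367.
ΔG contributes k·ΔG = (+$112 billion) / 0.229 ≈ +$489.1 billion.
ΔT of −$117 billion changes first-round spending by −c·ΔT = +$90.207 billion, contributing k·(−c·ΔT) = (+$90.207 billion) / 0.229 ≈ +$393.9 billion.
Net ΔY = k(ΔG − c·ΔT) = (+$202.207 billion) / 0.229 = +$883 billion.

+$883.0 billion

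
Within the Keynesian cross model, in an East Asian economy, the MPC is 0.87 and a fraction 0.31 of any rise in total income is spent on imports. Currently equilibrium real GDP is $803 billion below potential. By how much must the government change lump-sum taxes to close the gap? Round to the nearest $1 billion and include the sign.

−$406 billion

Spending multiplier = 1/(1 − c + m) = 1/(1 − 0.87 + 0.31) = 1/0.44 ≈ 2.273.
Tax multiplier = −c·k = −0.87/0.44 ≈ −1.977. Need ΔY = +$803 billion, so ΔT = ΔY/(−c·k) = −(+$803 billion) × 0.44 / 0.87 ≈ −$406 billion.
The government should cut lump-sum taxes by $406 billion.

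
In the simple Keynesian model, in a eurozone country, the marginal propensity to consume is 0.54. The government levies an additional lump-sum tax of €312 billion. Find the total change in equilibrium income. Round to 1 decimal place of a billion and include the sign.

−€366.3 billion

A lump-sum tax change of +€312 billion shifts disposable income by −€312 billion; first-round consumption changes by −c × ΔT = −0.54 × (+€312 billion) = −€168.48 billion.
Expenditure multiplier = 1/(1 − MPC) = 1/(1 − 0.54) = 1/0.46 ≈ 2.174.
The tax multiplier is −c × k ≈ −1.174, so ΔY = k × (−c·ΔT) = (−€168.48 billion) / 0.46 ≈ −€366.3 billion.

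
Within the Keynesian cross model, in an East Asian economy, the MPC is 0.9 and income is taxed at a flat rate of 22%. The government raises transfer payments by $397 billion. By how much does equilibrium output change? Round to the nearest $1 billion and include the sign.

+$1,199 billion

The transfer change shifts disposable income by +$397 billion, so first-round consumption changes by c·ΔTR = 0.9 × (+$397 billion) = +$357.3 billion.
Expenditure multiplier = 1/(1 − c(1−t)) = 1/(1 − 0.9×0.78) = 1/0.298 ≈ 3.356.
The transfer multiplier is c × k ≈ 3.02, so ΔY = k × (c·ΔTR) = (+$357.3 billion) / 0.298 ≈ +$1,199 billion.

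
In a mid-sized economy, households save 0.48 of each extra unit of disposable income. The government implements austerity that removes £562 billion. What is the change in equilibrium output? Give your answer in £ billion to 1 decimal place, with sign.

MPC = 1 − MPS = 1 − 0.48 = 0.52.
Spending multiplier = 1/(1 − MPC) = 1/(1 − 0.52) = 1/0.48 ≈ 2.083.
ΔY = k × ΔG = (−£562 billion) / 0.48 ≈ −£1,170.8 billion.

−£1,170.8 billion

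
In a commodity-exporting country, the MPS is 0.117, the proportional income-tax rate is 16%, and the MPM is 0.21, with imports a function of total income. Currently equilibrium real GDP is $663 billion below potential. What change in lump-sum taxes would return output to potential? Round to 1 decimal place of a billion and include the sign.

−$351.6 billion

MPC = 1 − MPS = 1 − 0.117 = 0.883.
Spending multiplier = 1/(1 − c(1−t) + m) = 1/(1 − 0.883×0.84 + 0.21) = 1/0.46828 ≈ 2.135.
Tax multiplier = −c·k = −0.883/0.46828 ≈ −1.886. Need ΔY = +$663 billion, so ΔT = ΔY/(−c·k) = −(+$663 billion) × 0.46828 / 0.883 ≈ −$351.6 billion.
The government should cut lump-sum taxes by $351.6 billion.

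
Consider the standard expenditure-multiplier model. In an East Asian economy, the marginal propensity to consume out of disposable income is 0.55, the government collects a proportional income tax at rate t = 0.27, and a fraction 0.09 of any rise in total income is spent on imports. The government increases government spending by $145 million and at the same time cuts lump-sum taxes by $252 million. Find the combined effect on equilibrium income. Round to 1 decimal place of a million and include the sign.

Expenditure multiplier = 1/(1 − c(1−t) + m) = 1/(1 − 0.55×0.73 + 0.09) = 1/0.6885 ≈ 1.452.
ΔG contributes k·ΔG = (+$145 million) / 0.6885 ≈ +$210.6 million.
ΔT of −$252 million changes first-round spending by −c·ΔT = +$138.6 million, contributing k·(−c·ΔT) = (+$138.6 million) / 0.6885 ≈ +$201.3 million.
Net ΔY = k(ΔG − c·ΔT) = (+$283.6 million) / 0.6885 ≈ +$411.9 million.

+$411.9 million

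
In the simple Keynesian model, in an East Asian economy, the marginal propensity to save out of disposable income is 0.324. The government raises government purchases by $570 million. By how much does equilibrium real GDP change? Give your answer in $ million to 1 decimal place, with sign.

+$1,759.3 million

MPC = 1 − MPS = 1 − 0.324 = 0.676.
Expenditure multiplier = 1/(1 − MPC) = 1/(1 − 0.676) = 1/0.324 ≈ 3.086.
ΔY = k × ΔG = (+$570 million) / 0.324 ≈ +$1,759.3 million.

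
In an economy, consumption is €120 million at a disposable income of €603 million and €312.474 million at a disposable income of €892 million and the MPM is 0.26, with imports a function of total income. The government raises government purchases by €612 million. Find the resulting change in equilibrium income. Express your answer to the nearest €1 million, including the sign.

MPC = ΔC/ΔYd = (312.474 − 120)/(892 − 603) = 192.474/289 = 0.666.
Expenditure multiplier = 1/(1 − c + m) = 1/(1 − 0.666 + 0.26) = 1/0.594 ≈ 1.684.
ΔY = k × ΔG = (+€612 million) / 0.594 ≈ +€1,030 million.

+€1,030 million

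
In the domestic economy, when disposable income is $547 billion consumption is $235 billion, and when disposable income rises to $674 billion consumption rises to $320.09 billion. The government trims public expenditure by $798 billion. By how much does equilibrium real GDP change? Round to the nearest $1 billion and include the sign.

MPC = ΔC/ΔYd = (320.09 − 235)/(674 − 547) = 85.09/127 = 0.67.
Government-spending multiplier = 1/(1 − MPC) = 1/(1 − 0.67) = 1/0.33 ≈ 3.03.
ΔY = k × ΔG = (−$798 billion) / 0.33 ≈ −$2,418 billion.

−$2,418 billion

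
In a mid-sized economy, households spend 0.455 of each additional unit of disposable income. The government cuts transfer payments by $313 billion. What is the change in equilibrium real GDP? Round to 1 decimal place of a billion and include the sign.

−$261.3 billion

The transfer change shifts disposable income by −$313 billion, so first-round consumption changes by c·ΔTR = 0.455 × (−$313 billion) = −$142.415 billion.
Expenditure multiplier = 1/(1 − MPC) = 1/(1 − 0.455) = 1/0.545 ≈ 1.835.
The transfer multiplier is c × k ≈ 0.835, so ΔY = k × (c·ΔTR) = (−$142.415 billion) / 0.545 ≈ −$261.3 billion.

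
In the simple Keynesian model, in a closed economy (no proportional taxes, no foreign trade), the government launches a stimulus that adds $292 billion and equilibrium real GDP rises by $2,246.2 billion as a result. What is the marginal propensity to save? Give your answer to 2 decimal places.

Implied spending multiplier k = ΔY/ΔG = 2,246.2/292 ≈ 7.6925.
Since k = 1/(1 − MPC), MPC = 1 − 1/k = 1 − ΔG/ΔY = 1 − 292/2,246.2 ≈ 0.87.
MPS = 1 − MPC = 0.13.

0.13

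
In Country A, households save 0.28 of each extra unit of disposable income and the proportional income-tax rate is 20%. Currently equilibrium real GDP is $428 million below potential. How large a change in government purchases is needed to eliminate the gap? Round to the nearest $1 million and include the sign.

+$181 million

MPC = 1 − MPS = 1 − 0.28 = 0.72.
Spending multiplier = 1/(1 − c(1−t)) = 1/(1 − 0.72×0.8) = 1/0.424 ≈ 2.358.
Need ΔY = +$428 million, so ΔG = ΔY/k = (+$428 million) × 0.424 ≈ +$181 million.
The government should increase government purchases by $181 million.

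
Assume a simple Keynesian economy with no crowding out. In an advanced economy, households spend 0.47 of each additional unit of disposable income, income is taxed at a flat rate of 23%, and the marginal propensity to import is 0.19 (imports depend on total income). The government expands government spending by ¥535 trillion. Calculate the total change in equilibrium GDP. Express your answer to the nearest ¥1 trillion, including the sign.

+¥646 trillion

Expenditure multiplier = 1/(1 − c(1−t) + m) = 1/(1 − 0.47×0.77 + 0.19) = 1/0.8281 ≈ 1.208.
ΔY = k × ΔG = (+¥535 trillion) / 0.8281 ≈ +¥646 trillion.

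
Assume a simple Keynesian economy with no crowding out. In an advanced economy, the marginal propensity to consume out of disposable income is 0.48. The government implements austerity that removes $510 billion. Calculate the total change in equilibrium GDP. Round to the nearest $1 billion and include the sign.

−$981 billion

Expenditure multiplier = 1/(1 − MPC) = 1/(1 − 0.48) = 1/0.52 ≈ 1.923.
ΔY = k × ΔG = (−$510 billion) / 0.52 ≈ −$981 billion.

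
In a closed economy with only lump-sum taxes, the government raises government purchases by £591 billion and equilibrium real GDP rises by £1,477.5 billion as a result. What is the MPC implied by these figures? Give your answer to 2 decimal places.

Implied spending multiplier k = ΔY/ΔG = 1,477.5/591 = 2.5.
Since k = 1/(1 − MPC), MPC = 1 − 1/k = 1 − ΔG/ΔY = 1 − 591/1,477.5 = 0.60.

0.60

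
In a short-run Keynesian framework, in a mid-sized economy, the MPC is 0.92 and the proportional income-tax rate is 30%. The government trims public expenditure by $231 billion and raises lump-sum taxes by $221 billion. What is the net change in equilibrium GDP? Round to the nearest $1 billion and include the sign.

Expenditure multiplier = 1/(1 − c(1−t)) = 1/(1 − 0.92×0.7) = 1/0.356 ≈ 2.809.
ΔG contributes k·ΔG = (−$231 billion) / 0.356 ≈ −$648.9 billion.
ΔT of +$221 billion changes first-round spending by −c·ΔT = −$203.32 billion, contributing k·(−c·ΔT) = (−$203.32 billion) / 0.356 ≈ −$571.1 billion.
Net ΔY = k(ΔG − c·ΔT) = (−$434.32 billion) / 0.356 = −$1,220 billion.

−$1,220 billion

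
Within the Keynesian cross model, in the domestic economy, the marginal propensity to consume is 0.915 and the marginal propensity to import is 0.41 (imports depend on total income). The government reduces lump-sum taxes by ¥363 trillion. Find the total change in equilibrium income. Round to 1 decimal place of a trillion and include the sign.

A lump-sum tax change of −¥363 trillion shifts disposable income by +¥363 trillion; first-round consumption changes by −c × ΔT = −0.915 × (−¥363 trillion) = +¥332.145 trillion.
Expenditure multiplier = 1/(1 − c + m) = 1/(1 − 0.915 + 0.41) = 1/0.495 ≈ 2.02.
The tax multiplier is −c × k ≈ −1.848, so ΔY = k × (−c·ΔT) = (+¥332.145 trillion) / 0.495 = +¥671 trillion.

+¥671.0 trillion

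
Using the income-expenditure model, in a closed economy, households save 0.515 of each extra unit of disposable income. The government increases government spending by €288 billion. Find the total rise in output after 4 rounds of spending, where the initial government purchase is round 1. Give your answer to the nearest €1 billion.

MPC = 1 − MPS = 1 − 0.515 = 0.485.
Round 1 adds ΔG = €288 billion; each later round is MPC = 0.485 times the previous.
After 4 rounds: 288 + 139.68 + 67.7448 + 32.856228 = ΔG·(1 − c^4)/(1 − c) = 288 × (1 − 0.055330800625)/0.515 ≈ €528 billion.

€528 billion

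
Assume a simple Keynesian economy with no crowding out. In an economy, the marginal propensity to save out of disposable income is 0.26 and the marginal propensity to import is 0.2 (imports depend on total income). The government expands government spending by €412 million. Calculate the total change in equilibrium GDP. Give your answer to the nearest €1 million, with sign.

+€896 million

MPC = 1 − MPS = 1 − 0.26 = 0.74.
Government-spending multiplier = 1/(1 − c + m) = 1/(1 − 0.74 + 0.2) = 1/0.46 ≈ 2.174.
ΔY = k × ΔG = (+€412 million) / 0.46 ≈ +€896 million.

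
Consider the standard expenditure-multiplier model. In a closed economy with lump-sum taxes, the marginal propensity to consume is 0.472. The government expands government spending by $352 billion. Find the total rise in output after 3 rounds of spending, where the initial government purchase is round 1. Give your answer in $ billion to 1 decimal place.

Round 1 adds ΔG = $352 billion; each later round is MPC = 0.472 times the previous.
After 3 rounds: 352 + 166.144 + 78.419968 = ΔG·(1 − c^3)/(1 − c) = 352 × (1 − 0.105154048)/0.528 ≈ $596.6 billion.

$596.6 billion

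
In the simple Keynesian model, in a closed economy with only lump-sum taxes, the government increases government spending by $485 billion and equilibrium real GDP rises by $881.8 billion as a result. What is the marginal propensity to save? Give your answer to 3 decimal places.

0.550

Implied spending multiplier k = ΔY/ΔG = 881.8/485 ≈ 1.8181.
Since k = 1/(1 − MPC), MPC = 1 − 1/k = 1 − ΔG/ΔY = 1 − 485/881.8 ≈ 0.450.
MPS = 1 − MPC = 0.550.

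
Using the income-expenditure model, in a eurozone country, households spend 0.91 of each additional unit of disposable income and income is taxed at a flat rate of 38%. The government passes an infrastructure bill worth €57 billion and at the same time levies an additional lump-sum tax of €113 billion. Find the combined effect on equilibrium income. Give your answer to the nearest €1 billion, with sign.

Expenditure multiplier = 1/(1 − c(1−t)) = 1/(1 − 0.91×0.62) = 1/0.4358 ≈ 2.295.
ΔG contributes k·ΔG = (+€57 billion) / 0.4358 ≈ +€130.8 billion.
ΔT of +€113 billion changes first-round spending by −c·ΔT = −€102.83 billion, contributing k·(−c·ΔT) = (−€102.83 billion) / 0.4358 ≈ −€236 billion.
Net ΔY = k(ΔG − c·ΔT) = (−€45.83 billion) / 0.4358 ≈ −€105 billion.

−€105 billion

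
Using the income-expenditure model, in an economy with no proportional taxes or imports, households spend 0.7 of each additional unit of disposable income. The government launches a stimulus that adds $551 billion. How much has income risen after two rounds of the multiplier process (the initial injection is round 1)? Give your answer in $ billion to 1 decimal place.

$936.7 billion

Round 1 adds ΔG = $551 billion; each later round is MPC = 0.7 times the previous.
After 2 rounds: 551 + 385.7 = ΔG·(1 − c^2)/(1 − c) = 551 × (1 − 0.49)/0.3 = $936.7 billion.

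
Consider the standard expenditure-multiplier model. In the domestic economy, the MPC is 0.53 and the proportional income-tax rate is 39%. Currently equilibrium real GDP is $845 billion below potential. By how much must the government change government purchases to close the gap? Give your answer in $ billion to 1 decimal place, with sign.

+$571.8 billion

Spending multiplier = 1/(1 − c(1−t)) = 1/(1 − 0.53×0.61) = 1/0.6767 ≈ 1.478.
Need ΔY = +$845 billion, so ΔG = ΔY/k = (+$845 billion) × 0.6767 ≈ +$571.8 billion.
The government should increase government purchases by $571.8 billion.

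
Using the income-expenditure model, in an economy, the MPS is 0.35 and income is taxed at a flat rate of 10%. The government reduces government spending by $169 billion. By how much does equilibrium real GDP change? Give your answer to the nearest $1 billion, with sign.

−$407 billion

MPC = 1 − MPS = 1 − 0.35 = 0.65.
Spending multiplier = 1/(1 − c(1−t)) = 1/(1 − 0.65×0.9) = 1/0.415 ≈ 2.41.
ΔY = k × ΔG = (−$169 billion) / 0.415 ≈ −$407 billion.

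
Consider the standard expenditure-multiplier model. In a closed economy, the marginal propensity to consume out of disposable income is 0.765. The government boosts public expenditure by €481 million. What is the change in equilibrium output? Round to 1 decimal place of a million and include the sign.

Expenditure multiplier = 1/(1 − MPC) = 1/(1 − 0.765) = 1/0.235 ≈ 4.255.
ΔY = k × ΔG = (+€481 million) / 0.235 ≈ +€2,046.8 million.

+€2,046.8 million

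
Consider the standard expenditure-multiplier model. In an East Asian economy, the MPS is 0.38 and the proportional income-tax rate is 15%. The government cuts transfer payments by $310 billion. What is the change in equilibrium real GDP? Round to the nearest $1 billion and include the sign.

MPC = 1 − MPS = 1 − 0.38 = 0.62.
The transfer change shifts disposable income by −$310 billion, so first-round consumption changes by c·ΔTR = 0.62 × (−$310 billion) = −$192.2 billion.
Expenditure multiplier = 1/(1 − c(1−t)) = 1/(1 − 0.62×0.85) = 1/0.473 ≈ 2.114.
The transfer multiplier is c × k ≈ 1.311, so ΔY = k × (c·ΔTR) = (−$192.2 billion) / 0.473 ≈ −$406 billion.

−$406 billion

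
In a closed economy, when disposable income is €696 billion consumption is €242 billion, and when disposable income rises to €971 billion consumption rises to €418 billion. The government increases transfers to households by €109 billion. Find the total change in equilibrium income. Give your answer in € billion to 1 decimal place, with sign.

MPC = ΔC/ΔYd = (418 − 242)/(971 − 696) = 176/275 = 0.64.
The transfer change shifts disposable income by +€109 billion, so first-round consumption changes by c·ΔTR = 0.64 × (+€109 billion) = +€69.76 billion.
Expenditure multiplier = 1/(1 − MPC) = 1/(1 − 0.64) = 1/0.36 ≈ 2.778.
The transfer multiplier is c × k ≈ 1.778, so ΔY = k × (c·ΔTR) = (+€69.76 billion) / 0.36 ≈ +€193.8 billion.

+€193.8 billion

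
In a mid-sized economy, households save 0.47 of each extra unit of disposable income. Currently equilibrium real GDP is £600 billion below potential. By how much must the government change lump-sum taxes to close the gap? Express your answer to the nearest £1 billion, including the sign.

MPC = 1 − MPS = 1 − 0.47 = 0.53.
Spending multiplier = 1/(1 − MPC) = 1/(1 − 0.53) = 1/0.47 ≈ 2.128.
Tax multiplier = −c·k = −0.53/0.47 ≈ −1.128. Need ΔY = +£600 billion, so ΔT = ΔY/(−c·k) = −(+£600 billion) × 0.47 / 0.53 ≈ −£532 billion.
The government should cut lump-sum taxes by £532 billion.

−£532 billion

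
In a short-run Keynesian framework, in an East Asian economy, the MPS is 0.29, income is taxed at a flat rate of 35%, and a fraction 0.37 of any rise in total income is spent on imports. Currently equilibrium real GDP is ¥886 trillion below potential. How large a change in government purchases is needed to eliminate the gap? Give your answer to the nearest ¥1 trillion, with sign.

+¥805 trillion

MPC = 1 − MPS = 1 − 0.29 = 0.71.
Spending multiplier = 1/(1 − c(1−t) + m) = 1/(1 − 0.71×0.65 + 0.37) = 1/0.9085 ≈ 1.101.
Need ΔY = +¥886 trillion, so ΔG = ΔY/k = (+¥886 trillion) × 0.9085 ≈ +¥805 trillion.
The government should increase government purchases by ¥805 trillion.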